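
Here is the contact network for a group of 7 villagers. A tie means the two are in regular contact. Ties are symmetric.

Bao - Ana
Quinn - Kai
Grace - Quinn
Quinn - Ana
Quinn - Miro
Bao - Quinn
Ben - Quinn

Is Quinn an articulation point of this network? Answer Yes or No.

Removing Quinn leaves {Ben} with no path to {Miro}, so the network splits into 5 components. Quinn is a cut vertex.

Yes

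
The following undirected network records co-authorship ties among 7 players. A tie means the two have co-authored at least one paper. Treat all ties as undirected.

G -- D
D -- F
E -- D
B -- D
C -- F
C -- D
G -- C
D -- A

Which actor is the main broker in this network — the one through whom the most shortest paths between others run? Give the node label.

D

Unnormalized betweenness of each node: A:0, B:0, C:1/2, D:25/2, E:0, F:0, G:0.
D has the largest value, 25/2, making it the main broker — the node through which the most shortest paths run.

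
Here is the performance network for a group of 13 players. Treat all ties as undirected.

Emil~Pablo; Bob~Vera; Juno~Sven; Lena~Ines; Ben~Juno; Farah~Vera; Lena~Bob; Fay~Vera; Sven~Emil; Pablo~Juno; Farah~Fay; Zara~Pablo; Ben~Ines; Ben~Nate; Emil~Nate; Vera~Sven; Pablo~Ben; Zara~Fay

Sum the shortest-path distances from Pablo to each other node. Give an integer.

25

Distances from Pablo: Ben:1, Bob:4, Emil:1, Farah:3, Fay:2, Ines:2, Juno:1, Lena:3, Nate:2, Sven:2, Vera:3, Zara:1.
Sum = 1 + 4 + 1 + 3 + 2 + 2 + 1 + 3 + 2 + 2 + 3 + 1 = 25.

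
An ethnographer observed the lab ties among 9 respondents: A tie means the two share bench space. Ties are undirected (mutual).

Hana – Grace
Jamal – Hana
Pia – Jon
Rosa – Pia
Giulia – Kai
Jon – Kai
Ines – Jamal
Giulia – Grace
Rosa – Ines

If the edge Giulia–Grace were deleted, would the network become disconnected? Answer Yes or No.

Even without that edge, Giulia still reaches Grace via Giulia – Kai – Jon – Pia – Rosa – Ines – Jamal – Hana – Grace, so the network stays connected. Not a bridge.

No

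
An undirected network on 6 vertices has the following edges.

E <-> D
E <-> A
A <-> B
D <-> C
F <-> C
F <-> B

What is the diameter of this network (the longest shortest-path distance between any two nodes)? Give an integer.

Eccentricity of each node (its greatest distance to any other): A:3, B:3, C:3, D:3, E:3, F:3.
The maximum eccentricity is 3, realized for instance by the pair F–E via F – C – D – E. So the diameter is 3.

3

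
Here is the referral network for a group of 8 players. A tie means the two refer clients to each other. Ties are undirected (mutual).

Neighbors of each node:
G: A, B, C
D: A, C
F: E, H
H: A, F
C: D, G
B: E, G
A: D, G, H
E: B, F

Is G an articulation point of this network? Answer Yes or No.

Even without G, every remaining node can still reach every other (the residual graph is connected), so G is not a cut vertex.

No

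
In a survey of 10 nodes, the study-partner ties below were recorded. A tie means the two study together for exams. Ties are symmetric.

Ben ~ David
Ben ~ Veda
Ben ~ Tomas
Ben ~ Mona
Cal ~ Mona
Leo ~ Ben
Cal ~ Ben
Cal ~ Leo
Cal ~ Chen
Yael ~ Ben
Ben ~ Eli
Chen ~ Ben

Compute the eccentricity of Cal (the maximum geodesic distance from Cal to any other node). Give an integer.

Distances from Cal: Ben:1, Chen:1, David:2, Eli:2, Leo:1, Mona:1, Tomas:2, Veda:2, Yael:2.
The largest is 2 (to Eli, Tomas, Yael, David, and Veda), so the eccentricity of Cal is 2.

2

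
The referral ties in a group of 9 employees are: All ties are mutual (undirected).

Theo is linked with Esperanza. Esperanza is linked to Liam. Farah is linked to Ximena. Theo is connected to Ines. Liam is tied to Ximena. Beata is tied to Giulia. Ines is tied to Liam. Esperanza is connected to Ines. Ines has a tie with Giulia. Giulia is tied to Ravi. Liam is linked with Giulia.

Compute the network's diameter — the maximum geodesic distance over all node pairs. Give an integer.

Eccentricity of each node (its greatest distance to any other): Beata:4, Esperanza:3, Farah:4, Giulia:3, Ines:3, Liam:2, Ravi:4, Theo:4, Ximena:3.
The maximum eccentricity is 4, realized for instance by the pair Ravi–Farah via Ravi – Giulia – Liam – Ximena – Farah. So the diameter is 4.

4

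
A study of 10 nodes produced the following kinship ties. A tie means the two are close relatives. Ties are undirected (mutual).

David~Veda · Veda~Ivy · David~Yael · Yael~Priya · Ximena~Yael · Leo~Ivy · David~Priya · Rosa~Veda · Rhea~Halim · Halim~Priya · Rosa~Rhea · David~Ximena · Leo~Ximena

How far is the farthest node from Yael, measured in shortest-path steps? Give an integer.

Distances from Yael: David:1, Halim:2, Ivy:3, Leo:2, Priya:1, Rhea:3, Rosa:3, Veda:2, Ximena:1.
The largest is 3 (to Ivy, Rosa, and Rhea), so the eccentricity of Yael is 3.

3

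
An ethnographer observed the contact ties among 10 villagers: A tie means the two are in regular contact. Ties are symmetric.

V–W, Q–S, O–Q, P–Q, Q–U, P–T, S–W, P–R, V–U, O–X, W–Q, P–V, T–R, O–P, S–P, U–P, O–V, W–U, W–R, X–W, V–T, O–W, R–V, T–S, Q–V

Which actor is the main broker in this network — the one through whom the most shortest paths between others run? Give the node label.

Unnormalized betweenness of each node: O:77/30, P:121/30, Q:4/3, R:7/10, S:31/30, T:7/12, U:1/6, V:209/60, W:71/10, X:0.
W has the largest value, 71/10, making it the main broker — the node through which the most shortest paths run.

W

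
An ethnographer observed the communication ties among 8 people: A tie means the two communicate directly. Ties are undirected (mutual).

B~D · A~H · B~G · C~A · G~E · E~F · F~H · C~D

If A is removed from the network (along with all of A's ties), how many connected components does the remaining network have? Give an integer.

1

A's neighbors (C and H) remain reachable from one another through other ties, so the rest of the network stays in one piece.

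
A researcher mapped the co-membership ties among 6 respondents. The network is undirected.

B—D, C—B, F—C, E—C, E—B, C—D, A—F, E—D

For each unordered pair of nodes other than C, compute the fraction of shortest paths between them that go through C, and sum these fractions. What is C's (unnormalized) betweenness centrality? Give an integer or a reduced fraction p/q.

Pairs whose geodesics pass through C — F–E: 1; F–B: 1; F–D: 1; A–E: 1; A–B: 1; A–D: 1.
All other pairs contribute 0.
Summing the contributions gives betweenness(C) = 6.

6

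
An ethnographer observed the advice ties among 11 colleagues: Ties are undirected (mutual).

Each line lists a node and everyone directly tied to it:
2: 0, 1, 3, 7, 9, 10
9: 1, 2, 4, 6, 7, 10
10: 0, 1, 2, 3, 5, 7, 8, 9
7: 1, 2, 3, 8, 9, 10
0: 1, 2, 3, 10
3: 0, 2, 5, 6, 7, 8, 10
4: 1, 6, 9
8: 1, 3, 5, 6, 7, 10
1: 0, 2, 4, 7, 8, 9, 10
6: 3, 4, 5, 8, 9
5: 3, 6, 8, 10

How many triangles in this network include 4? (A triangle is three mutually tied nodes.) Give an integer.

4's neighbors: 1, 6, and 9.
Neighbor pairs that are themselves tied: 4–1–9; 4–6–9. Each forms one triangle with 4, for 2 in total.

2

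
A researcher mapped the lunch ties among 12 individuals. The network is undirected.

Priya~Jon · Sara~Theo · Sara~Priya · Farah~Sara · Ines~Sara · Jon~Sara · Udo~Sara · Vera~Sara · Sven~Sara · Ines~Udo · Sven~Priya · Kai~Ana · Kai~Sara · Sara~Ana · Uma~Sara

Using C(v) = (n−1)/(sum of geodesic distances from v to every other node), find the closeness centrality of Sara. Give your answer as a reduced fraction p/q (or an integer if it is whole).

1

Distances from Sara: Ana:1, Farah:1, Ines:1, Jon:1, Kai:1, Priya:1, Sven:1, Theo:1, Udo:1, Uma:1, Vera:1. Sum = 11.
n = 12, so closeness = 11/11 = 1.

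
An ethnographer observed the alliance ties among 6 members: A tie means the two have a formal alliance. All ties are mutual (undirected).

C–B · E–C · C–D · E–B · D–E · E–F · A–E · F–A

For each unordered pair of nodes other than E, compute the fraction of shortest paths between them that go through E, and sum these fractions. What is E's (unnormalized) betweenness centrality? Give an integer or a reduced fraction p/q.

Pairs whose geodesics pass through E — B–F: 1; B–A: 1; B–D: 1/2; F–C: 1; F–D: 1; A–C: 1; A–D: 1.
All other pairs contribute 0.
Summing the contributions gives betweenness(E) = 13/2.

13/2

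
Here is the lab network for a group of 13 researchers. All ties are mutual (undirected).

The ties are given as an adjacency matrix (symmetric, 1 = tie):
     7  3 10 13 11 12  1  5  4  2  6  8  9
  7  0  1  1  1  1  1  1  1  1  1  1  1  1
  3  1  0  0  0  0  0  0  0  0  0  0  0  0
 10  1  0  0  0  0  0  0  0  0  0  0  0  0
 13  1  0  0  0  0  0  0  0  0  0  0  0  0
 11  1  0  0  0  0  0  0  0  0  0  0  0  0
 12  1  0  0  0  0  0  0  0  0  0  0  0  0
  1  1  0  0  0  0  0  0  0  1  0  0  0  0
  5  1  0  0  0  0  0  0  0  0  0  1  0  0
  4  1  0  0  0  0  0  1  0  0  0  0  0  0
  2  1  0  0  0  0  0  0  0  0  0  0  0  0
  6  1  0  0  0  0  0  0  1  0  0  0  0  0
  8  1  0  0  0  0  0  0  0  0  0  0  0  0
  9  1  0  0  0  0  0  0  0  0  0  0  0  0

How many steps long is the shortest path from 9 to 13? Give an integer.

2

One shortest route is 9 – 7 – 13, which uses 2 edges, and 9 and 13 are not directly tied, so nothing shorter exists. So d(9,13) = 2.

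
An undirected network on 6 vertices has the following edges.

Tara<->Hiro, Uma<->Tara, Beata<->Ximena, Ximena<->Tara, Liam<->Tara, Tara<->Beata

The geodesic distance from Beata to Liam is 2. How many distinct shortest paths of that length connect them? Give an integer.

1

The shortest distance is 2, and the only length-2 path is Beata–Tara–Liam. So there is exactly 1 shortest path.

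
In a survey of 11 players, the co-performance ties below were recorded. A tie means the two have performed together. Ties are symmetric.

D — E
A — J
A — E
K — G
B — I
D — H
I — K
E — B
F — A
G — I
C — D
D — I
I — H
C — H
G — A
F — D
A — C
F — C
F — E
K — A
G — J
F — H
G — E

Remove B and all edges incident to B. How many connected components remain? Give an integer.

B's neighbors (E and I) remain reachable from one another through other ties, so the rest of the network stays in one piece.

1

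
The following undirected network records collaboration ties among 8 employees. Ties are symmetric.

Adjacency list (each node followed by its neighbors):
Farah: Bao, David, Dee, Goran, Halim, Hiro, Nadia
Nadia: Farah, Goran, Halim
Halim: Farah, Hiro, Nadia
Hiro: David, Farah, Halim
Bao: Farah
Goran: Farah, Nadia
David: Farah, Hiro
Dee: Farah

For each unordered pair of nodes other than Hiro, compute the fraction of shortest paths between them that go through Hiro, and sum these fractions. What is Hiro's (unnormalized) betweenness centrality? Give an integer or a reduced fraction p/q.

1/2

Pairs whose geodesics pass through Hiro — David–Halim: 1/2.
All other pairs contribute 0.
Summing the contributions gives betweenness(Hiro) = 1/2.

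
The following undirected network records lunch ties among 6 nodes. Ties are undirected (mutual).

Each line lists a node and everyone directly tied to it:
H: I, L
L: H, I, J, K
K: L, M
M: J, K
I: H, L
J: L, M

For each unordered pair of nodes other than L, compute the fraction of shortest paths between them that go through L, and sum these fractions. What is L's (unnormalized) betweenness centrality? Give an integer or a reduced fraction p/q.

Pairs whose geodesics pass through L — H–J: 1; H–M: 2/2; H–K: 1; I–J: 1; I–M: 2/2; I–K: 1; J–K: 1/2.
All other pairs contribute 0.
Summing the contributions gives betweenness(L) = 13/2.

13/2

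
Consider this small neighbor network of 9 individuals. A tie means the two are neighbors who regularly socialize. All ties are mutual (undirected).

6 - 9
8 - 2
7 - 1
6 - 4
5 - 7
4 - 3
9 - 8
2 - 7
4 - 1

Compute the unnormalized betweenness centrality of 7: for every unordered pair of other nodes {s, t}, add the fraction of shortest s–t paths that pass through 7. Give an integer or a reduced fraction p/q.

Pairs whose geodesics pass through 7 — 3–5: 1; 3–2: 1; 1–8: 1; 1–5: 1; 1–2: 1; 6–5: 1; 8–5: 1; 4–5: 1; 4–2: 1; 5–9: 1; 5–2: 1.
All other pairs contribute 0.
Summing the contributions gives betweenness(7) = 11.

11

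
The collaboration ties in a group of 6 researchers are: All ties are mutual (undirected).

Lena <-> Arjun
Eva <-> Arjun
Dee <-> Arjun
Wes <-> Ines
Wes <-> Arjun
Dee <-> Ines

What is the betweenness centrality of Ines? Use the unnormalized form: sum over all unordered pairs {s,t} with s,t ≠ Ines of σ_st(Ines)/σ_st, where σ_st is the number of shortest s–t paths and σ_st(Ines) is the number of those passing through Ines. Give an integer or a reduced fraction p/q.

Pairs whose geodesics pass through Ines — Wes–Dee: 1/2.
All other pairs contribute 0.
Summing the contributions gives betweenness(Ines) = 1/2.

1/2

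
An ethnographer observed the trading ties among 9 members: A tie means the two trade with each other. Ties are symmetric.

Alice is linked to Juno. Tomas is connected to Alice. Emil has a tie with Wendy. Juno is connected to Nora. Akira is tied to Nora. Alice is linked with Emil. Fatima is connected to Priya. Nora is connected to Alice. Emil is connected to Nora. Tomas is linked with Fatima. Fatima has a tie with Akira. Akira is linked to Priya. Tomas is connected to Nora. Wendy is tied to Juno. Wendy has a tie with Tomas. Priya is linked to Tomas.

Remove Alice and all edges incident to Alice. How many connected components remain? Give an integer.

1

Alice's neighbors (Emil, Juno, Nora, and Tomas) remain reachable from one another through other ties, so the rest of the network stays in one piece.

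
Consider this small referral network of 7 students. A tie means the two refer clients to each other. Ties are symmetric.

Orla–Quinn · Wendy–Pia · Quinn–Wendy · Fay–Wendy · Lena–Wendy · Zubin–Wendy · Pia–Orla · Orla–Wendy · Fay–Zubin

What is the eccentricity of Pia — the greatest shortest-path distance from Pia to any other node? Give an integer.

Distances from Pia: Fay:2, Lena:2, Orla:1, Quinn:2, Wendy:1, Zubin:2.
The largest is 2 (to Fay, Lena, Quinn, and Zubin), so the eccentricity of Pia is 2.

2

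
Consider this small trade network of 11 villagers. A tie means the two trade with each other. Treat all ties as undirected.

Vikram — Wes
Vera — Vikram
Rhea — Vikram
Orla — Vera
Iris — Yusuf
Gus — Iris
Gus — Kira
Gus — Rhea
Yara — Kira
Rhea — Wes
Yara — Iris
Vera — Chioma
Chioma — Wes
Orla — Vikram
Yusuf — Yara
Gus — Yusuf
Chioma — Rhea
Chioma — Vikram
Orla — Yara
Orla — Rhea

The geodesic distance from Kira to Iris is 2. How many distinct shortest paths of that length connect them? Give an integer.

The shortest distance is 2. The length-2 paths are: Kira–Gus–Iris; Kira–Yara–Iris.
That gives 2 distinct shortest paths.

2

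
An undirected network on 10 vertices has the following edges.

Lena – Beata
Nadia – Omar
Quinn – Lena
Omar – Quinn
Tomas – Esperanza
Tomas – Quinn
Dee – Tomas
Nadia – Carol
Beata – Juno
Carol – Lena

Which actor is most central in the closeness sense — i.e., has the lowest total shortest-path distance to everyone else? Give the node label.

Farness (sum of distances to all others) for each node — Beata:23, Carol:22, Dee:28, Esperanza:28, Juno:31, Lena:17, Nadia:24, Omar:21, Quinn:16, Tomas:20.
The smallest farness is 16, for Quinn, so Quinn has the highest closeness.

Quinn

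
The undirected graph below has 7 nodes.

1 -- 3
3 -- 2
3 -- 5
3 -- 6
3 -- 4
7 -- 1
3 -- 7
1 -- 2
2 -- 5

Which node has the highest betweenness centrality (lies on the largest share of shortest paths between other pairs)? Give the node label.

3

Unnormalized betweenness of each node: 1:1/2, 2:1/2, 3:11, 4:0, 5:0, 6:0, 7:0.
3 has the largest value, 11, making it the main broker — the node through which the most shortest paths run.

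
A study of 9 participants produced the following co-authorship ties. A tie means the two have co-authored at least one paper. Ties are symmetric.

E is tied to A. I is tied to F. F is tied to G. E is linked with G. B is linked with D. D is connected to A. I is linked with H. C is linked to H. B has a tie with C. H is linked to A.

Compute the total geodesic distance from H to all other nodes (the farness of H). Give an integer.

14

Distances from H: A:1, B:2, C:1, D:2, E:2, F:2, G:3, I:1.
Sum = 1 + 2 + 1 + 2 + 2 + 2 + 3 + 1 = 14.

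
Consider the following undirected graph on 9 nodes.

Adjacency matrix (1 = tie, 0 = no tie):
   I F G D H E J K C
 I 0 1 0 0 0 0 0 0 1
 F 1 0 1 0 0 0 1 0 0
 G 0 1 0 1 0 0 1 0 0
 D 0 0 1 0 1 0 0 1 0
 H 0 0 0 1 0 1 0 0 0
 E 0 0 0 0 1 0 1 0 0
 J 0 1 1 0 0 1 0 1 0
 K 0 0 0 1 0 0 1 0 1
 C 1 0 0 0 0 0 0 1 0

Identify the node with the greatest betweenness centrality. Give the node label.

Unnormalized betweenness of each node: C:11/6, D:5, E:11/6, F:9/2, G:17/6, H:1, I:4/3, J:23/3, K:6.
J has the largest value, 23/3, making it the main broker — the node through which the most shortest paths run.

J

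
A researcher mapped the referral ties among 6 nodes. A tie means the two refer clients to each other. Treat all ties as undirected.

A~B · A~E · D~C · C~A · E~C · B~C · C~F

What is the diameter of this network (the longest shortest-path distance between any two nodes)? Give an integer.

Eccentricity of each node (its greatest distance to any other): A:2, B:2, C:1, D:2, E:2, F:2.
The maximum eccentricity is 2, realized for instance by the pair D–E via D – C – E. So the diameter is 2.

2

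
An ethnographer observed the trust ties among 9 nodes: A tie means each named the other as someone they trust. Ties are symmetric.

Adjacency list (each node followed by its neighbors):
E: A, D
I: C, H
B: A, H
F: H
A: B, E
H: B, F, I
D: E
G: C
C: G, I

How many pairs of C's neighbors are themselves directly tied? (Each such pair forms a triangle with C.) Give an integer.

C's neighbors are G and I, but none of them are tied to each other, so no triangle contains C.

0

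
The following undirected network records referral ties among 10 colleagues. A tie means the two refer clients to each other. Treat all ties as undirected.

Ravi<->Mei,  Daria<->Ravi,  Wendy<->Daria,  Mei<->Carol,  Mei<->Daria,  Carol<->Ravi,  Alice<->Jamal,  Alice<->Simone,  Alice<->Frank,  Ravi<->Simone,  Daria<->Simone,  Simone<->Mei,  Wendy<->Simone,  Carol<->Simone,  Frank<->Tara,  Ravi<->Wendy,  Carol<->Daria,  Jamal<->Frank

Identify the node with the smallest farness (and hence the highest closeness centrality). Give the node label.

Simone

Farness (sum of distances to all others) for each node — Alice:15, Carol:18, Daria:17, Frank:20, Jamal:21, Mei:18, Ravi:17, Simone:13, Tara:28, Wendy:19.
The smallest farness is 13, for Simone, so Simone has the highest closeness.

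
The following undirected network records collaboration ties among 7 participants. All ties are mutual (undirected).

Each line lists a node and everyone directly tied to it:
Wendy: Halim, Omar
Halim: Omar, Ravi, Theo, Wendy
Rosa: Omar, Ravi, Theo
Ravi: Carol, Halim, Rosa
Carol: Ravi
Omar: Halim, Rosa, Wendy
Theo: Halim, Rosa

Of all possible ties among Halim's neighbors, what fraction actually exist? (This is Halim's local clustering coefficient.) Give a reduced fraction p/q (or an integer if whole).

Halim's neighbors: Omar, Ravi, Theo, and Wendy (k = 4).
Possible neighbor pairs: C(4,2) = 6. Edges among them: Omar–Wendy → e = 1.
Clustering(Halim) = 1/6.

1/6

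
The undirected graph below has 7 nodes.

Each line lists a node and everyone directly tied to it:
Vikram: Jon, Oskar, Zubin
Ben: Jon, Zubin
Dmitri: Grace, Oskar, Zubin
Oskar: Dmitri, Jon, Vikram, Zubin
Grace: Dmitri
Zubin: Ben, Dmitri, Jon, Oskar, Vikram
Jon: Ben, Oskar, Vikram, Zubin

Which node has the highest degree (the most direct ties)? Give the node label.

Degrees — Ben:2, Dmitri:3, Grace:1, Jon:4, Oskar:4, Vikram:3, Zubin:5.
The maximum is 5, attained only by Zubin.

Zubin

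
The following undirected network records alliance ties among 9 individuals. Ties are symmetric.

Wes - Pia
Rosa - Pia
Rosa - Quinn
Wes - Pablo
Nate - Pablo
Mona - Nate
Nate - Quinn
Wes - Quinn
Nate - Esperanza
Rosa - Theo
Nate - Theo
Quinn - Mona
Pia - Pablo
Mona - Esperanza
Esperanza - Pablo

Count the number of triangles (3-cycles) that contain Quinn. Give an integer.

Quinn's neighbors: Mona, Nate, Rosa, and Wes.
Neighbor pairs that are themselves tied: Quinn–Mona–Nate. Each forms one triangle with Quinn, for 1 in total.

1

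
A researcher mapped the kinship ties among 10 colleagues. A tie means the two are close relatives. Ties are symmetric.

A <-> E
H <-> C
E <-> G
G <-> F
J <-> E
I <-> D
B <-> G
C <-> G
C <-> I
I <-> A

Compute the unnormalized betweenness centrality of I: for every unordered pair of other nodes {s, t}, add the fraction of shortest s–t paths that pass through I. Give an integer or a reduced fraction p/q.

Pairs whose geodesics pass through I — H–D: 1; H–A: 1; J–D: 1; G–D: 1; E–D: 1; D–F: 1; D–B: 1; D–A: 1; D–C: 1; A–C: 1.
All other pairs contribute 0.
Summing the contributions gives betweenness(I) = 10.

10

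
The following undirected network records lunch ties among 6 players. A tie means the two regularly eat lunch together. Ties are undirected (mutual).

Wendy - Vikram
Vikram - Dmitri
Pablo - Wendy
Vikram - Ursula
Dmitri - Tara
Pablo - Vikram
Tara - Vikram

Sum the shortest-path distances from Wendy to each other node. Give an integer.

Distances from Wendy: Dmitri:2, Pablo:1, Tara:2, Ursula:2, Vikram:1.
Sum = 2 + 1 + 2 + 2 + 1 = 8.

8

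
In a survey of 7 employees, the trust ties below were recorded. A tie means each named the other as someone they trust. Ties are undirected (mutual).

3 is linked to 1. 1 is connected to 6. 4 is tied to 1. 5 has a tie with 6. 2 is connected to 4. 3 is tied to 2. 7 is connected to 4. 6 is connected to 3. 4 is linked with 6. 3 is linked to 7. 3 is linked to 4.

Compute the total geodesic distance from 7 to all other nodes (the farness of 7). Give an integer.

11

Distances from 7: 1:2, 2:2, 3:1, 4:1, 5:3, 6:2.
Sum = 2 + 2 + 1 + 1 + 3 + 2 = 11.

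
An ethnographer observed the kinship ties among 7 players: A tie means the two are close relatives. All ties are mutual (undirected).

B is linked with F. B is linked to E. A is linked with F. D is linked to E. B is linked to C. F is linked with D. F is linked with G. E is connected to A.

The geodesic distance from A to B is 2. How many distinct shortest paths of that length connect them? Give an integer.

The shortest distance is 2. The length-2 paths are: A–F–B; A–E–B.
That gives 2 distinct shortest paths.

2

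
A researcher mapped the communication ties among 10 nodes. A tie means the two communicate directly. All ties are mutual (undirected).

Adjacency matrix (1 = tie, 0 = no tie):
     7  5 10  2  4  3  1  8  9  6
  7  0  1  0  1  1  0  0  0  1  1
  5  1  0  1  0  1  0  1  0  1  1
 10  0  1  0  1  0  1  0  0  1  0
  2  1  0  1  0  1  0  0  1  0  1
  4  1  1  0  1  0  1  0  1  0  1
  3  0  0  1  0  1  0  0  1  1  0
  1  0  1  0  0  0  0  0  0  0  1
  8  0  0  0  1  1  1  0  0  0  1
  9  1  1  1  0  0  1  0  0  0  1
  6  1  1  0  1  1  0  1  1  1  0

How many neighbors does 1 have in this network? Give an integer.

2

1 is directly tied to 5 and 6. That is 2 neighbors, so the degree of 1 is 2.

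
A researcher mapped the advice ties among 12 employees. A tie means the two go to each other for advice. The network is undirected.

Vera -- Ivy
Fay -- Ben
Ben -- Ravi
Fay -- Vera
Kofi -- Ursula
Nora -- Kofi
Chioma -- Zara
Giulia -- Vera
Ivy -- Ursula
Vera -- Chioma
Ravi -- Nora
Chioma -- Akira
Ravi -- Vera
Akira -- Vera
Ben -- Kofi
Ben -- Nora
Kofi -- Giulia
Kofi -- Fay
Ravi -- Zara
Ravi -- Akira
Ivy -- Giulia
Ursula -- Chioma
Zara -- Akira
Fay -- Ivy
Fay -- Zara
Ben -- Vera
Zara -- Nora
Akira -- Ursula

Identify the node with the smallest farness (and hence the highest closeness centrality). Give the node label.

Vera

Farness (sum of distances to all others) for each node — Akira:17, Ben:17, Chioma:18, Fay:17, Giulia:20, Ivy:19, Kofi:17, Nora:19, Ravi:17, Ursula:18, Vera:15, Zara:18.
The smallest farness is 15, for Vera, so Vera has the highest closeness.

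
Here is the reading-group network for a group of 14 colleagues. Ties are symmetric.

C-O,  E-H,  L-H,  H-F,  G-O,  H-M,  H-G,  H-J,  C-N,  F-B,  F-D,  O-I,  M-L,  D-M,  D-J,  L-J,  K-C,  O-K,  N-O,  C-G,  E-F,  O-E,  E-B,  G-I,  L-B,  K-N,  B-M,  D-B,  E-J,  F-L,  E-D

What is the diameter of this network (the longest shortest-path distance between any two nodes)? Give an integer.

Eccentricity of each node (its greatest distance to any other): B:3, C:3, D:3, E:2, F:3, G:3, H:3, I:3, J:3, K:4, L:4, M:4, N:4, O:3.
The maximum eccentricity is 4, realized for instance by the pair N–M via N – O – E – D – M. So the diameter is 4.

4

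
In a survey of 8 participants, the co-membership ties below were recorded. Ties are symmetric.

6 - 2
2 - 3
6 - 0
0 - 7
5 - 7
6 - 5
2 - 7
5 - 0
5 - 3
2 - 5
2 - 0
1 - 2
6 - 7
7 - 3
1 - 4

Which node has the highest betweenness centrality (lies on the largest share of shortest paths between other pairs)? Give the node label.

Unnormalized betweenness of each node: 0:0, 1:6, 2:32/3, 3:0, 4:0, 5:2/3, 6:0, 7:2/3.
2 has the largest value, 32/3, making it the main broker — the node through which the most shortest paths run.

2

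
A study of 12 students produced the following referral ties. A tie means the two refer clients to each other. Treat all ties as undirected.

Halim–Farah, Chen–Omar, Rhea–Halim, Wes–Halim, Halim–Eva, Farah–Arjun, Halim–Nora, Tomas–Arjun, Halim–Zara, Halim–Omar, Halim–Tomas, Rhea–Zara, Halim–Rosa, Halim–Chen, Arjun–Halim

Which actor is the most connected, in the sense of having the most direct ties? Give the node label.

Degrees — Arjun:3, Chen:2, Eva:1, Farah:2, Halim:11, Nora:1, Omar:2, Rhea:2, Rosa:1, Tomas:2, Wes:1, Zara:2.
The maximum is 11, attained only by Halim.

Halim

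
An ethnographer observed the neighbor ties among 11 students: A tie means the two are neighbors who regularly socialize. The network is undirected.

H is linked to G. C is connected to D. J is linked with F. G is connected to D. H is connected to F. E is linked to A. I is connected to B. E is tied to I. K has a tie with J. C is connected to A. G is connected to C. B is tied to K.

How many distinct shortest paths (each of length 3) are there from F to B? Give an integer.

The shortest distance is 3, and the only length-3 path is F–J–K–B. So there is exactly 1 shortest path.

1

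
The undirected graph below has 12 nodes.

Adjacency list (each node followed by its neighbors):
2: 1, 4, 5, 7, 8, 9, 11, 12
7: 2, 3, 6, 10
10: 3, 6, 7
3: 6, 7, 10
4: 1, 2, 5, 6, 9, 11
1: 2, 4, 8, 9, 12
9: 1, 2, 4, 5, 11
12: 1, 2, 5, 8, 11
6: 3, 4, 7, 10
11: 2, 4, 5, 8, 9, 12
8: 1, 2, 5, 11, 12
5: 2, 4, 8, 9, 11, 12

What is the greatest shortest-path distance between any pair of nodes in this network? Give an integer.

Eccentricity of each node (its greatest distance to any other): 1:3, 2:2, 3:3, 4:2, 5:3, 6:3, 7:2, 8:3, 9:3, 10:3, 11:3, 12:3.
The maximum eccentricity is 3, realized for instance by the pair 6–12 via 6 – 7 – 2 – 12. So the diameter is 3.

3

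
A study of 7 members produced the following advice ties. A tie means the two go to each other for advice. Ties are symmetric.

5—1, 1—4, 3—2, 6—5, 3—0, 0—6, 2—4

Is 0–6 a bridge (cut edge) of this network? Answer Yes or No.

Even without that edge, 0 still reaches 6 via 0 – 3 – 2 – 4 – 1 – 5 – 6, so the network stays connected. Not a bridge.

No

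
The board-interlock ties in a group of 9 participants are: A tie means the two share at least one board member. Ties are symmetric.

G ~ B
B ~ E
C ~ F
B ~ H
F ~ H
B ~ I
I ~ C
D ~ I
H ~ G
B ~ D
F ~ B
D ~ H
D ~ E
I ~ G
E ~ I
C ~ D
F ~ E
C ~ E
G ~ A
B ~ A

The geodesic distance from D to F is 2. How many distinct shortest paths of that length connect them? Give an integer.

4

The shortest distance is 2. The length-2 paths are: D–E–F; D–H–F; D–B–F; D–C–F.
That gives 4 distinct shortest paths.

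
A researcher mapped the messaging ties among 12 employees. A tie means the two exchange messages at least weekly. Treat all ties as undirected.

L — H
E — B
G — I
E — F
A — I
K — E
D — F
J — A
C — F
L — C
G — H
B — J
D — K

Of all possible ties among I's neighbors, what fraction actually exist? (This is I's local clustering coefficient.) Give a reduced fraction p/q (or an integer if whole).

0

I's neighbors: A and G (k = 2).
Possible neighbor pairs: C(2,2) = 1. Edges among them: none → e = 0.
Clustering(I) = 0/1.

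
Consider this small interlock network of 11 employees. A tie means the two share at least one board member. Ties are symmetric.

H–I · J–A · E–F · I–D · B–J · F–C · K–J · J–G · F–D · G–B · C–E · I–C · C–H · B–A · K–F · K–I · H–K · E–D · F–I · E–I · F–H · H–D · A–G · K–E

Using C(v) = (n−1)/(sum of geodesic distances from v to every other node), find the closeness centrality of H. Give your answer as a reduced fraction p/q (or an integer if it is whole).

Distances from H: A:3, B:3, C:1, D:1, E:2, F:1, G:3, I:1, J:2, K:1. Sum = 18.
n = 11, so closeness = 10/18 = 5/9.

5/9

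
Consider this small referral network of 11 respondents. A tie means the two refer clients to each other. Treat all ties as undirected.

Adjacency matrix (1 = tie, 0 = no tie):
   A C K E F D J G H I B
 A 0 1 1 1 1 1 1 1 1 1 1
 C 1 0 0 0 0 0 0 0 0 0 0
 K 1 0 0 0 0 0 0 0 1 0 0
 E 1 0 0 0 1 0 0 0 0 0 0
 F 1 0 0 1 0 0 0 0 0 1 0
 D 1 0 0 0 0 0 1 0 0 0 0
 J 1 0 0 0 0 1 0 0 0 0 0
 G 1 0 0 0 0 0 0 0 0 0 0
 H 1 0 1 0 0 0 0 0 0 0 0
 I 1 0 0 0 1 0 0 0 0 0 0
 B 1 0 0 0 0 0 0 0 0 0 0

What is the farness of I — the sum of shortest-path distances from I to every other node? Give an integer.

Distances from I: A:1, B:2, C:2, D:2, E:2, F:1, G:2, H:2, J:2, K:2.
Sum = 1 + 2 + 2 + 2 + 2 + 1 + 2 + 2 + 2 + 2 = 18.

18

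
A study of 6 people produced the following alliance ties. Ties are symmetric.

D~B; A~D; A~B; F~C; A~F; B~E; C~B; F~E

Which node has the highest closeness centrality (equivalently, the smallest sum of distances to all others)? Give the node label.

Farness (sum of distances to all others) for each node — A:7, B:6, C:8, D:8, E:8, F:7.
The smallest farness is 6, for B, so B has the highest closeness.

B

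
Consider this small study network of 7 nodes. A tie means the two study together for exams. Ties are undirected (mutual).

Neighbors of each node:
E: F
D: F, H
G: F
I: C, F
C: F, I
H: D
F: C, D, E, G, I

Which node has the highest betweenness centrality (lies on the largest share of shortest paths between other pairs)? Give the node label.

Unnormalized betweenness of each node: C:0, D:5, E:0, F:13, G:0, H:0, I:0.
F has the largest value, 13, making it the main broker — the node through which the most shortest paths run.

F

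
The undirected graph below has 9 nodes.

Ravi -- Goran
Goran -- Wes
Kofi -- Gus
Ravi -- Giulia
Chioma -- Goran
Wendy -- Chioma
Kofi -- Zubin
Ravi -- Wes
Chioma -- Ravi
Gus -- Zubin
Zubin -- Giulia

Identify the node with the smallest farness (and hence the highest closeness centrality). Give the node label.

Ravi

Farness (sum of distances to all others) for each node — Chioma:18, Giulia:15, Goran:18, Gus:24, Kofi:24, Ravi:14, Wendy:25, Wes:20, Zubin:18.
The smallest farness is 14, for Ravi, so Ravi has the highest closeness.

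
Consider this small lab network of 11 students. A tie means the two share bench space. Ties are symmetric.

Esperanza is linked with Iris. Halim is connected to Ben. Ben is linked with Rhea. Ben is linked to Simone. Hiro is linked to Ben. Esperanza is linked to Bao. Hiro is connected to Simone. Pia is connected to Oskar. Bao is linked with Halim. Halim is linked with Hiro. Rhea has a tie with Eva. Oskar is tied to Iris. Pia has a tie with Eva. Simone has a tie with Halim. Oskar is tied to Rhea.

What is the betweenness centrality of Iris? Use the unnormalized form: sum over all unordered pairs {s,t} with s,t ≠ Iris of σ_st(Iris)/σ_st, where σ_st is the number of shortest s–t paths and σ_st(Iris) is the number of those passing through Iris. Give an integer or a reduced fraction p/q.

Pairs whose geodesics pass through Iris — Rhea–Esperanza: 1; Eva–Esperanza: 2/2; Pia–Esperanza: 1; Pia–Bao: 1; Oskar–Esperanza: 1; Oskar–Bao: 1.
All other pairs contribute 0.
Summing the contributions gives betweenness(Iris) = 6.

6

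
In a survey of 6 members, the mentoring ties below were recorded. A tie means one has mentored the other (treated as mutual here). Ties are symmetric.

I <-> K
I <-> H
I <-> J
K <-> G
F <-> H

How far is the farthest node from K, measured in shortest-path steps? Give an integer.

3

Distances from K: F:3, G:1, H:2, I:1, J:2.
The largest is 3 (to F), so the eccentricity of K is 3.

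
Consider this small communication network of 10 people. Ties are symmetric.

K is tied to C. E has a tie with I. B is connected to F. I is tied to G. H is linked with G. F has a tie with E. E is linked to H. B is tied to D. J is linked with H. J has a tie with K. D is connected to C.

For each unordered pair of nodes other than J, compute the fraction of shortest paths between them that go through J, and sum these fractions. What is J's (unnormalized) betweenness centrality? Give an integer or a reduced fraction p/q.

Pairs whose geodesics pass through J — D–H: 1/2; D–G: 1/3; C–H: 1; C–G: 1; C–I: 2/3; C–E: 1/2; K–H: 1; K–G: 1; K–I: 2/2; K–E: 1; K–F: 1/2.
All other pairs contribute 0.
Summing the contributions gives betweenness(J) = 17/2.

17/2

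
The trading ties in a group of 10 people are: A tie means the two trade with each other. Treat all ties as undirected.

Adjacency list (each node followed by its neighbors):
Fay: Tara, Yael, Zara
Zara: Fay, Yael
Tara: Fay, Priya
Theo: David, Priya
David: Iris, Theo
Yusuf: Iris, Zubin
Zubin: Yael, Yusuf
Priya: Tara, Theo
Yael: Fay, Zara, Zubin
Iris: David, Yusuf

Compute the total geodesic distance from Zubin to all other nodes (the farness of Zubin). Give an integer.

22

Distances from Zubin: David:3, Fay:2, Iris:2, Priya:4, Tara:3, Theo:4, Yael:1, Yusuf:1, Zara:2.
Sum = 3 + 2 + 2 + 4 + 3 + 4 + 1 + 1 + 2 = 22.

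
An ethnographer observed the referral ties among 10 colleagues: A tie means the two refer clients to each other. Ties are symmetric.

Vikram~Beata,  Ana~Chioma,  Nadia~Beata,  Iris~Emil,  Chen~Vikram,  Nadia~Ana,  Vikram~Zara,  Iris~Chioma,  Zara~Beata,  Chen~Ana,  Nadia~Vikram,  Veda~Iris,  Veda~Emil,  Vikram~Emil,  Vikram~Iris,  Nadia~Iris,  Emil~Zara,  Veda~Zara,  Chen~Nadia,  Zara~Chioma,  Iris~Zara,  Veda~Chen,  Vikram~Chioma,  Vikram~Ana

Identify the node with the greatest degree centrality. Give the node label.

Vikram

Degrees — Ana:4, Beata:3, Chen:4, Chioma:4, Emil:4, Iris:6, Nadia:5, Veda:4, Vikram:8, Zara:6.
The maximum is 8, attained only by Vikram.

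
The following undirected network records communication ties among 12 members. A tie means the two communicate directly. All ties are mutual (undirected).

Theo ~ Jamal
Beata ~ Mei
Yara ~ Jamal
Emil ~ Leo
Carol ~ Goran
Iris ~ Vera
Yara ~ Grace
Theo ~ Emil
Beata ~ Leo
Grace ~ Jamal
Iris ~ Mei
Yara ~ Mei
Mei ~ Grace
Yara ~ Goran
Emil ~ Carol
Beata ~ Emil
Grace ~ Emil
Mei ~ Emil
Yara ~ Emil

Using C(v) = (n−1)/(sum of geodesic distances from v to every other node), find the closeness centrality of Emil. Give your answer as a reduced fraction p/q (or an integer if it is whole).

Distances from Emil: Beata:1, Carol:1, Goran:2, Grace:1, Iris:2, Jamal:2, Leo:1, Mei:1, Theo:1, Vera:3, Yara:1. Sum = 16.
n = 12, so closeness = 11/16.

11/16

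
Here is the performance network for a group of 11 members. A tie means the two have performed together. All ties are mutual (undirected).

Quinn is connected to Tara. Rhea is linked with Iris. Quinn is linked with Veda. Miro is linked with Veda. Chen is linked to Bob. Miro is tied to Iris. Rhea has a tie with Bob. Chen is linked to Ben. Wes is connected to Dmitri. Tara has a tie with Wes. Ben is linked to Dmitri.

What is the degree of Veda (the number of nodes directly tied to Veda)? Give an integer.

Veda is directly tied to Miro and Quinn. That is 2 neighbors, so the degree of Veda is 2.

2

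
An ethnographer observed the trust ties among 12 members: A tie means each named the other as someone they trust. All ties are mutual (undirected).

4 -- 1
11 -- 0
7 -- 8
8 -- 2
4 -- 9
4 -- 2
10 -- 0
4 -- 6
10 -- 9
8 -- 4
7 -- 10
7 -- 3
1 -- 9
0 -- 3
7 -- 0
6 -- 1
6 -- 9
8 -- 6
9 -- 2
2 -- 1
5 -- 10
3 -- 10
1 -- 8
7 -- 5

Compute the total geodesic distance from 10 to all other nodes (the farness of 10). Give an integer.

17

Distances from 10: 0:1, 1:2, 2:2, 3:1, 4:2, 5:1, 6:2, 7:1, 8:2, 9:1, 11:2.
Sum = 1 + 2 + 2 + 1 + 2 + 1 + 2 + 1 + 2 + 1 + 2 = 17.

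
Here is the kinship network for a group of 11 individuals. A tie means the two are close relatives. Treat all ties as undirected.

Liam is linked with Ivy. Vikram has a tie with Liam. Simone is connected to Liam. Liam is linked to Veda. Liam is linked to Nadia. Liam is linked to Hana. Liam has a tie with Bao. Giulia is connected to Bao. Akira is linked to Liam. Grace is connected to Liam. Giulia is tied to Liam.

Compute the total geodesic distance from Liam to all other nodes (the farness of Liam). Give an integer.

Distances from Liam: Akira:1, Bao:1, Giulia:1, Grace:1, Hana:1, Ivy:1, Nadia:1, Simone:1, Veda:1, Vikram:1.
Sum = 1 + 1 + 1 + 1 + 1 + 1 + 1 + 1 + 1 + 1 = 10.

10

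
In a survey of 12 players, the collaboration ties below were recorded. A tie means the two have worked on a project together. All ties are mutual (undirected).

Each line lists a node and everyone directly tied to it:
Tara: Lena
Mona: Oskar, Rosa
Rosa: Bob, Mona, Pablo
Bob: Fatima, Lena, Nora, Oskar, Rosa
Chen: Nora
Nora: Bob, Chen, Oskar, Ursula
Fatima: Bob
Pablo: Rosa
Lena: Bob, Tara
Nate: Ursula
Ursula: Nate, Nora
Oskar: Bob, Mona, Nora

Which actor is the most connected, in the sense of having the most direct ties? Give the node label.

Degrees — Bob:5, Chen:1, Fatima:1, Lena:2, Mona:2, Nate:1, Nora:4, Oskar:3, Pablo:1, Rosa:3, Tara:1, Ursula:2.
The maximum is 5, attained only by Bob.

Bob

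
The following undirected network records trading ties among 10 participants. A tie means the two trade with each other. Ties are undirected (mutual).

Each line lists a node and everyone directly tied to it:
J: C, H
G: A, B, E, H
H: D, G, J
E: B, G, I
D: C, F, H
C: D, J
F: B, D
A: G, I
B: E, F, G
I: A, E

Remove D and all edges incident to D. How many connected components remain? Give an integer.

D's neighbors (C, F, and H) remain reachable from one another through other ties, so the rest of the network stays in one piece.

1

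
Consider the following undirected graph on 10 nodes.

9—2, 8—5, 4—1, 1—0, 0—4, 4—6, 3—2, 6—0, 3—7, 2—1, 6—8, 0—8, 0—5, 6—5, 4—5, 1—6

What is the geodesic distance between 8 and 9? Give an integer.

4

One shortest route is 8 – 6 – 1 – 2 – 9, which uses 4 edges, and at distance 3 from 8 we only reach {2}, which does not include 9. So d(8,9) = 4.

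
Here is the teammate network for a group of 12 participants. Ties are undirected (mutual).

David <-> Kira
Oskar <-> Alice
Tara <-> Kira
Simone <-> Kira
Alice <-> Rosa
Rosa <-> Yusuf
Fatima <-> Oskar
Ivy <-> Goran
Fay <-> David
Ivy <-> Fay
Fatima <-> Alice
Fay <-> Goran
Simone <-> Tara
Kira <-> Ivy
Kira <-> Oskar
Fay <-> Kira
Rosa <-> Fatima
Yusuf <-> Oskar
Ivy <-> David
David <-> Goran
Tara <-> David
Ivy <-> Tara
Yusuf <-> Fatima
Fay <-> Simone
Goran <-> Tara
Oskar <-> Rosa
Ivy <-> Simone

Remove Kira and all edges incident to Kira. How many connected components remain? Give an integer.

Without Kira, the remaining ties split the others into: {Alice, Fatima, Oskar, Rosa, Yusuf}; {David, Fay, Goran, Ivy, Simone, Tara}.
That's 2 separate components.

2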